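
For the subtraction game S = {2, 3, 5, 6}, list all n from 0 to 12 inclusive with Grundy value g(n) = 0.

Compute g(0), g(1), … for moves {2, 3, 5, 6}:
k:     0  1  2  3  4  5  6  7  8  9 10 11 12
g(k):  0  0  1  1  2  2  3  3  0  0  1  1  2
The P-positions (g = 0) in 0..12 are 0, 1, 8, 9.

0, 1, 8, 9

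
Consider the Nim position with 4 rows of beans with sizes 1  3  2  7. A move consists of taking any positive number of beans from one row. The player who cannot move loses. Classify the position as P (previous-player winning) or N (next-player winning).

N-position

Compute the nim-sum pairwise:
1 XOR 3 = 2
2 XOR 2 = 0
0 XOR 7 = 7
The nim-sum is 7 ≠ 0, so this is an N-position: the player to move can win.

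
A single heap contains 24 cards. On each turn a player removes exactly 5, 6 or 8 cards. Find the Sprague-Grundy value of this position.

2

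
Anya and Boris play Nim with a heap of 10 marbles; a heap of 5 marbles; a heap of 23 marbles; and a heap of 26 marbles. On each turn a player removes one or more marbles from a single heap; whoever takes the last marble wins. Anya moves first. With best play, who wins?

Anya wins

Bitwise XOR of the heap sizes:
  01010  (10)
  00101  (5)
  10111  (23)
  11010  (26)
  -----
  00010  (2)
The nim-sum is 2 ≠ 0, so this is an N-position: the player to move can win; Anya has a winning move.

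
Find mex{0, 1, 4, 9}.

2

The values 0, 1 are all present; 2 is the first non-negative integer missing from the set.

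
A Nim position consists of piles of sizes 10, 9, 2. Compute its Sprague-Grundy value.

Compute the nim-sum pairwise:
10 XOR 9 = 3
3 XOR 2 = 1

1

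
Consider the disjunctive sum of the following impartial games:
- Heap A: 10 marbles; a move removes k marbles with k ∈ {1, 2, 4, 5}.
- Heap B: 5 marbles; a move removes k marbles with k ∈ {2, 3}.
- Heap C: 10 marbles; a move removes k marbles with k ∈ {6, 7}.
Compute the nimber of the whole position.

0

For heap A, compute g(0), g(1), … with moves {1, 2, 4, 5}:
g(0) = mex{} = 0
g(1) = mex{0} = 1
g(2) = mex{0,1} = 2
g(3) = mex{1,2} = 0
g(4) = mex{0,2} = 1
g(5) = mex{0,1} = 2
g(6) = mex{1,2} = 0
g(7) = mex{0,2} = 1
g(8) = mex{0,1} = 2
g(9) = mex{1,2} = 0
g(10) = mex{0,2} = 1
So g(10) = 1.
Grundy values for heap B (subtraction set {2, 3}):
k:     0  1  2  3  4  5
g(k):  0  0  1  1  2  0
So g(5) = 0.
For heap C, compute g(0), g(1), … with moves {6, 7}:
k:     0  1  2  3  4  5  6  7  8  9 10
g(k):  0  0  0  0  0  0  1  1  1  1  1
So g(10) = 1.
The value of a disjunctive sum is the nim-sum of the parts.
Combined value = 1 XOR 0 XOR 1 = 0.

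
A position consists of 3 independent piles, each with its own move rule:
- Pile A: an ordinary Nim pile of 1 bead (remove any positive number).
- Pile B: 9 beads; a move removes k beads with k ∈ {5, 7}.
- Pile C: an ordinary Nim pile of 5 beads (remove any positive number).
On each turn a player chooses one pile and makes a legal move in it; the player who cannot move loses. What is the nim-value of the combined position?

Pile A is a plain Nim pile of size 1, so its Grundy value is 1.
Grundy values for pile B (subtraction set {5, 7}):
k:     0  1  2  3  4  5  6  7  8  9
g(k):  0  0  0  0  0  1  1  1  1  1
So g(9) = 1.
Pile C is a plain Nim pile of size 5, so its Grundy value is 5.
By the Sprague-Grundy theorem, the Grundy value of a sum of independent games is the XOR of the component values.
Combined value = 1 XOR 1 XOR 5 = 5.

5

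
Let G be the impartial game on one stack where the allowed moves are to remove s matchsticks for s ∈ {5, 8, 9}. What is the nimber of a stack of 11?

2

Build the Grundy sequence with g(k) = mex{g(k−s) : s ∈ {5, 8, 9}, s ≤ k}:
k:     0  1  2  3  4  5  6  7  8  9 10 11
g(k):  0  0  0  0  0  1  1  1  1  1  2  2
So g(11) = 2.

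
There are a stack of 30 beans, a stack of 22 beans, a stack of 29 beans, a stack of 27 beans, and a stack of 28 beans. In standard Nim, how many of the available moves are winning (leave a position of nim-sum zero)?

Nim-sum: 30 ^ 22 ^ 29 ^ 27 ^ 28 = 18.
The overall nim-sum is X = 18. A stack of size p has a winning move iff p XOR X < p (reduce it to p XOR X).
  30: 30 XOR 18 = 12 < 30 — winning move (to 12).
  22: 22 XOR 18 = 4 < 22 — winning move (to 4).
  29: 29 XOR 18 = 15 < 29 — winning move (to 15).
  27: 27 XOR 18 = 9 < 27 — winning move (to 9).
  28: 28 XOR 18 = 14 < 28 — winning move (to 14).
That gives 5 winning moves.

5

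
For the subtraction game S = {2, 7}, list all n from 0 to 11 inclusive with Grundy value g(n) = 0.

Compute g(0), g(1), … for moves {2, 7}:
g(0) = mex{} = 0
g(1) = mex{} = 0
g(2) = mex{0} = 1
g(3) = mex{0} = 1
g(4) = mex{1} = 0
g(5) = mex{1} = 0
g(6) = mex{0} = 1
g(7) = mex{0} = 1
g(8) = mex{0,1} = 2
g(9) = mex{1} = 0
g(10) = mex{1,2} = 0
g(11) = mex{0} = 1
The P-positions (g = 0) in 0..11 are 0, 1, 4, 5, 9, 10.

0, 1, 4, 5, 9, 10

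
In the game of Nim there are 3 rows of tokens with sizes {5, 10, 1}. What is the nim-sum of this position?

14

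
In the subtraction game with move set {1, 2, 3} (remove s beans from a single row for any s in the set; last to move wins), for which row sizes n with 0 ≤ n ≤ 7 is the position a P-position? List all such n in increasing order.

Grundy values for subtraction set {1, 2, 3}:
g(0) = mex{} = 0
g(1) = mex{0} = 1
g(2) = mex{0,1} = 2
g(3) = mex{0,1,2} = 3
g(4) = mex{1,2,3} = 0
g(5) = mex{0,2,3} = 1
g(6) = mex{0,1,3} = 2
g(7) = mex{0,1,2} = 3
The P-positions (g = 0) in 0..7 are 0, 4.

0, 4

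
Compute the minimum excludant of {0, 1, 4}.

The values 0, 1 are all present; 2 is the first non-negative integer missing from the set.

2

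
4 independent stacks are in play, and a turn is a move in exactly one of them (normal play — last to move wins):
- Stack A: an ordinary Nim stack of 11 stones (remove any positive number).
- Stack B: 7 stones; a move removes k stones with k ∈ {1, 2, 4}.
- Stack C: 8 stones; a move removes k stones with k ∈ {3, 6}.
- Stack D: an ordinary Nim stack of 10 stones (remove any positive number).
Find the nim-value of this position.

2

Stack A is a plain Nim stack of size 11, so its Grundy value is 11.
Build the Grundy sequence for stack B with g(k) = mex{g(k−s) : s ∈ {1, 2, 4}, s ≤ k}:
k:     0  1  2  3  4  5  6  7
g(k):  0  1  2  0  1  2  0  1
So g(7) = 1.
For stack C, compute g(0), g(1), … with moves {3, 6}:
k:     0  1  2  3  4  5  6  7  8
g(k):  0  0  0  1  1  1  2  2  2
So g(8) = 2.
Stack D is a plain Nim stack of size 10, so its Grundy value is 10.
By the Sprague-Grundy theorem, the Grundy value of a sum of independent games is the XOR of the component values.
Combined value = 11 XOR 1 XOR 2 XOR 10 = 2.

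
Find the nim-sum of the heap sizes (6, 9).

15

Nim-sum: 6 ^ 9 = 15.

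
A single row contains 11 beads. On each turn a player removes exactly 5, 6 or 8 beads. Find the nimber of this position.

2

Build the Grundy sequence with g(k) = mex{g(k−s) : s ∈ {5, 6, 8}, s ≤ k}:
k:     0  1  2  3  4  5  6  7  8  9 10 11
g(k):  0  0  0  0  0  1  1  1  1  1  2  2
So g(11) = 2.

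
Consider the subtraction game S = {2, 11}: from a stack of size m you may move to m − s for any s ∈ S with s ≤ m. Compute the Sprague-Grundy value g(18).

Compute g(0), g(1), … for moves {2, 11}:
k:     0  1  2  3  4  5  6  7  8  9 10 11 12 13 14 15 16 17 18
g(k):  0  0  1  1  0  0  1  1  0  0  1  1  2  0  0  1  1  0  0
So g(18) = 0.

0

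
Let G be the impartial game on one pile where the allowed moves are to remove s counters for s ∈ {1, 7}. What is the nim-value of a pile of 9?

1

Build the Grundy sequence with g(k) = mex{g(k−s) : s ∈ {1, 7}, s ≤ k}:
k:     0  1  2  3  4  5  6  7  8  9
g(k):  0  1  0  1  0  1  0  1  0  1
So g(9) = 1.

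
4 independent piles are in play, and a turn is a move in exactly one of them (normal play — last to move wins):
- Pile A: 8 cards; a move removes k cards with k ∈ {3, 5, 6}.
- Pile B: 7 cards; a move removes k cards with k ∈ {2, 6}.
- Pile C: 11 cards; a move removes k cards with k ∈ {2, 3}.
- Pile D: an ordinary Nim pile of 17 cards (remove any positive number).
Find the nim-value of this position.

Build the Grundy sequence for pile A with g(k) = mex{g(k−s) : s ∈ {3, 5, 6}, s ≤ k}:
k:     0  1  2  3  4  5  6  7  8
g(k):  0  0  0  1  1  1  2  2  2
So g(8) = 2.
Build the Grundy sequence for pile B with g(k) = mex{g(k−s) : s ∈ {2, 6}, s ≤ k}:
k:     0  1  2  3  4  5  6  7
g(k):  0  0  1  1  0  0  1  1
So g(7) = 1.
Grundy values for pile C (subtraction set {2, 3}):
k:     0  1  2  3  4  5  6  7  8  9 10 11
g(k):  0  0  1  1  2  0  0  1  1  2  0  0
So g(11) = 0.
Pile D is a plain Nim pile of size 17, so its Grundy value is 17.
By the Sprague-Grundy theorem, the Grundy value of a sum of independent games is the XOR of the component values.
Combined value = 2 ⊕ 1 ⊕ 0 ⊕ 17 = 18.

18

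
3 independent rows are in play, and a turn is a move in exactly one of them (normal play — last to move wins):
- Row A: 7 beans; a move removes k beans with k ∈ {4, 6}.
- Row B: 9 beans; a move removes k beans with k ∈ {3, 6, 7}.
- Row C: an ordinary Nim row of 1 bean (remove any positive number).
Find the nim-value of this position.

3

Grundy values for row A (subtraction set {4, 6}):
k:     0  1  2  3  4  5  6  7
g(k):  0  0  0  0  1  1  1  1
So g(7) = 1.
For row B, compute g(0), g(1), … with moves {3, 6, 7}:
g(0) = mex{} = 0
g(1) = mex{} = 0
g(2) = mex{} = 0
g(3) = mex{0} = 1
g(4) = mex{0} = 1
g(5) = mex{0} = 1
g(6) = mex{0,1} = 2
g(7) = mex{0,1} = 2
g(8) = mex{0,1} = 2
g(9) = mex{0,1,2} = 3
So g(9) = 3.
Row C is a plain Nim row of size 1, so its Grundy value is 1.
By the Sprague-Grundy theorem, the Grundy value of a sum of independent games is the XOR of the component values.
Combined value = 1 ⊕ 3 ⊕ 1 = 3.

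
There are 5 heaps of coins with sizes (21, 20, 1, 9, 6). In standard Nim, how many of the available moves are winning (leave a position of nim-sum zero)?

1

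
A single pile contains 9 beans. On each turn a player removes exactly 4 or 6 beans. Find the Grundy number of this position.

Compute g(0), g(1), … for moves {4, 6}:
g(0) = mex{} = 0
g(1) = mex{} = 0
g(2) = mex{} = 0
g(3) = mex{} = 0
g(4) = mex{0} = 1
g(5) = mex{0} = 1
g(6) = mex{0} = 1
g(7) = mex{0} = 1
g(8) = mex{0,1} = 2
g(9) = mex{0,1} = 2
So g(9) = 2.

2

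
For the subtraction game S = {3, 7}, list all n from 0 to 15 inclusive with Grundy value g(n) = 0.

0, 1, 2, 6, 10, 11, 12

Build the Grundy sequence with g(k) = mex{g(k−s) : s ∈ {3, 7}, s ≤ k}:
k:     0  1  2  3  4  5  6  7  8  9 10 11 12 13 14 15
g(k):  0  0  0  1  1  1  0  2  2  1  0  0  0  1  1  1
The P-positions (g = 0) in 0..15 are 0, 1, 2, 6, 10, 11, 12.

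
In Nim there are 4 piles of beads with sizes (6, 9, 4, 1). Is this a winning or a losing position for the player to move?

Winning position

Compute the nim-sum pairwise:
6 ^ 9 = 15
15 ^ 4 = 11
11 ^ 1 = 10
The nim-sum is 10 ≠ 0, so this is an N-position: the player to move can win.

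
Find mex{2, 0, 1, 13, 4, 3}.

The values 0, 1, 2, 3, 4 are all present; 5 is the first non-negative integer missing from the set.

5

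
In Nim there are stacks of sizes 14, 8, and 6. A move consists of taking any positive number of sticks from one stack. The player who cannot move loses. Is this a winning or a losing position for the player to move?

Compute the nim-sum pairwise:
14 XOR 8 = 6
6 XOR 6 = 0
The nim-sum is 0, so this is a P-position: the player to move is in a losing position under optimal play.

Losing position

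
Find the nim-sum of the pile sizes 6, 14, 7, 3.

12

Nim-sum: 6 XOR 14 XOR 7 XOR 3 = 12.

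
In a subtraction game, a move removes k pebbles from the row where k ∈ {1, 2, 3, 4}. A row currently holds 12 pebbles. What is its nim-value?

2

Build the Grundy sequence with g(k) = mex{g(k−s) : s ∈ {1, 2, 3, 4}, s ≤ k}:
g(0) = mex{} = 0
g(1) = mex{0} = 1
g(2) = mex{0,1} = 2
g(3) = mex{0,1,2} = 3
g(4) = mex{0,1,2,3} = 4
g(5) = mex{1,2,3,4} = 0
g(6) = mex{0,2,3,4} = 1
g(7) = mex{0,1,3,4} = 2
g(8) = mex{0,1,2,4} = 3
g(9) = mex{0,1,2,3} = 4
g(10) = mex{1,2,3,4} = 0
g(11) = mex{0,2,3,4} = 1
g(12) = mex{0,1,3,4} = 2
So g(12) = 2.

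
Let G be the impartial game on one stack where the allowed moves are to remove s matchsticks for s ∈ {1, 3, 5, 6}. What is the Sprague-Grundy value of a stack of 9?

Build the Grundy sequence with g(k) = mex{g(k−s) : s ∈ {1, 3, 5, 6}, s ≤ k}:
g(0) = mex{} = 0
g(1) = mex{0} = 1
g(2) = mex{1} = 0
g(3) = mex{0} = 1
g(4) = mex{1} = 0
g(5) = mex{0} = 1
g(6) = mex{0,1} = 2
g(7) = mex{0,1,2} = 3
g(8) = mex{0,1,3} = 2
g(9) = mex{0,1,2} = 3
So g(9) = 3.

3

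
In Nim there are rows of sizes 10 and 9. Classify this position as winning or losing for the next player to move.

Winning position

Nim-sum: 10 ⊕ 9 = 3.
The nim-sum is 3 ≠ 0, so this is an N-position: the player to move can win.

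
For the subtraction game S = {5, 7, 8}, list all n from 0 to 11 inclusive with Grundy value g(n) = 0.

0, 1, 2, 3, 4

Build the Grundy sequence with g(k) = mex{g(k−s) : s ∈ {5, 7, 8}, s ≤ k}:
k:     0  1  2  3  4  5  6  7  8  9 10 11
g(k):  0  0  0  0  0  1  1  1  1  1  2  2
The P-positions (g = 0) in 0..11 are 0, 1, 2, 3, 4.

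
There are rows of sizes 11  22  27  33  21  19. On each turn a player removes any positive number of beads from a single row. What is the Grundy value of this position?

33

Nim-sum: 11 ⊕ 22 ⊕ 27 ⊕ 33 ⊕ 21 ⊕ 19 = 33.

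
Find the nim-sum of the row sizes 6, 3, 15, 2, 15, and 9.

Bitwise XOR of the heap sizes:
  0110  (6)
  0011  (3)
  1111  (15)
  0010  (2)
  1111  (15)
  1001  (9)
  ----
  1110  (14)

14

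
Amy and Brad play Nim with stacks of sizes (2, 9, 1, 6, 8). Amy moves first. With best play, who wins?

Amy wins

Nim-sum: 2 ^ 9 ^ 1 ^ 6 ^ 8 = 4.
The nim-sum is 4 ≠ 0, so this is an N-position: the player to move can win; Amy has a winning move.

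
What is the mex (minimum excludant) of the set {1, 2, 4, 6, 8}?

0

0 is not in the set, so the mex is 0.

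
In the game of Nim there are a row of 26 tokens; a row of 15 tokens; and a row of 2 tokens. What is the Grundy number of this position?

23

In binary:
  11010  (26)
  01111  (15)
  00010  (2)
  -----
  10111  (23)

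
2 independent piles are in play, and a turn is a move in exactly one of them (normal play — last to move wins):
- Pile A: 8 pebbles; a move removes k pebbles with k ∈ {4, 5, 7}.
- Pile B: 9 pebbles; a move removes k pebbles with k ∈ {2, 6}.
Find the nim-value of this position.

Build the Grundy sequence for pile A with g(k) = mex{g(k−s) : s ∈ {4, 5, 7}, s ≤ k}:
g(0) = mex{} = 0
g(1) = mex{} = 0
g(2) = mex{} = 0
g(3) = mex{} = 0
g(4) = mex{0} = 1
g(5) = mex{0} = 1
g(6) = mex{0} = 1
g(7) = mex{0} = 1
g(8) = mex{0,1} = 2
So g(8) = 2.
Build the Grundy sequence for pile B with g(k) = mex{g(k−s) : s ∈ {2, 6}, s ≤ k}:
k:     0  1  2  3  4  5  6  7  8  9
g(k):  0  0  1  1  0  0  1  1  0  0
So g(9) = 0.
The value of a disjunctive sum is the nim-sum of the parts.
Combined value = 2 ⊕ 0 = 2.

2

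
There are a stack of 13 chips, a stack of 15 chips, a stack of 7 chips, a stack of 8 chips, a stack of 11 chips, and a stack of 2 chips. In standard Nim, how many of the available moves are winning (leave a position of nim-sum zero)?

3

Write each in binary and XOR column by column:
  1101  (13)
  1111  (15)
  0111  (7)
  1000  (8)
  1011  (11)
  0010  (2)
  ----
  0100  (4)
The overall nim-sum is X = 4. A stack of size p has a winning move iff p XOR X < p (reduce it to p XOR X).
  13: 13 XOR 4 = 9 < 13 — winning move (to 9).
  15: 15 XOR 4 = 11 < 15 — winning move (to 11).
  7: 7 XOR 4 = 3 < 7 — winning move (to 3).
  8: 8 XOR 4 = 12 ≥ 8 — no move.
  11: 11 XOR 4 = 15 ≥ 11 — no move.
  2: 2 XOR 4 = 6 ≥ 2 — no move.
That gives 3 winning moves.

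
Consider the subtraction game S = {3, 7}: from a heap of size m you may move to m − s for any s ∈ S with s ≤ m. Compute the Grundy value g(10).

0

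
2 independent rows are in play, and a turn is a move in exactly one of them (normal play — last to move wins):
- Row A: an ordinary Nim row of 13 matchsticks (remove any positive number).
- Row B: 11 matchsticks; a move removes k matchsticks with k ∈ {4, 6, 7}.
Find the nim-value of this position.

13

Row A is a plain Nim row of size 13, so its Grundy value is 13.
Grundy values for row B (subtraction set {4, 6, 7}):
g(0) = mex{} = 0
g(1) = mex{} = 0
g(2) = mex{} = 0
g(3) = mex{} = 0
g(4) = mex{0} = 1
g(5) = mex{0} = 1
g(6) = mex{0} = 1
g(7) = mex{0} = 1
g(8) = mex{0,1} = 2
g(9) = mex{0,1} = 2
g(10) = mex{0,1} = 2
g(11) = mex{1} = 0
So g(11) = 0.
By the Sprague-Grundy theorem, the Grundy value of a sum of independent games is the XOR of the component values.
Combined value = 13 ⊕ 0 = 13.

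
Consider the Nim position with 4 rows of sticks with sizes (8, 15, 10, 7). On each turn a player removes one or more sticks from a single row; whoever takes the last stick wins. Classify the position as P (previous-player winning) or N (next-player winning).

N-position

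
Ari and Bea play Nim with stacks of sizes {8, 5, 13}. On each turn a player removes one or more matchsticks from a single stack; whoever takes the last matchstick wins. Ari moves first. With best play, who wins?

Bea wins

Compute the nim-sum pairwise:
8 ^ 5 = 13
13 ^ 13 = 0
The nim-sum is 0, so this is a P-position: the player to move is in a losing position under optimal play; Ari is about to move from it and so loses — Bea wins.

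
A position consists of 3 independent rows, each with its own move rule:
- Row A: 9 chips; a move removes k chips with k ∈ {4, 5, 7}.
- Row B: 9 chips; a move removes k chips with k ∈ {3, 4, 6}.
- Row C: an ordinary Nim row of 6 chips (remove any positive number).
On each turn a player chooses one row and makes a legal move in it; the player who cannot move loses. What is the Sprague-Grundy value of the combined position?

Grundy values for row A (subtraction set {4, 5, 7}):
k:     0  1  2  3  4  5  6  7  8  9
g(k):  0  0  0  0  1  1  1  1  2  2
So g(9) = 2.
Grundy values for row B (subtraction set {3, 4, 6}):
k:     0  1  2  3  4  5  6  7  8  9
g(k):  0  0  0  1  1  1  2  2  2  0
So g(9) = 0.
Row C is a plain Nim row of size 6, so its Grundy value is 6.
By the Sprague-Grundy theorem, the Grundy value of a sum of independent games is the XOR of the component values.
Combined value = 2 XOR 0 XOR 6 = 4.

4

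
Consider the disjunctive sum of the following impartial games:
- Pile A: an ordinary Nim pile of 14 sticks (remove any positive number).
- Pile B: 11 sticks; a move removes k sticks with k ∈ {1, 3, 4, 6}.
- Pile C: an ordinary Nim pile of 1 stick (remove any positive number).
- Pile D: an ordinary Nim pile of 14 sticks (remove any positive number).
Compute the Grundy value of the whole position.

3

Pile A is a plain Nim pile of size 14, so its Grundy value is 14.
For pile B, compute g(0), g(1), … with moves {1, 3, 4, 6}:
k:     0  1  2  3  4  5  6  7  8  9 10 11
g(k):  0  1  0  1  2  3  2  0  1  0  1  2
So g(11) = 2.
Pile C is a plain Nim pile of size 1, so its Grundy value is 1.
Pile D is a plain Nim pile of size 14, so its Grundy value is 14.
The value of a disjunctive sum is the nim-sum of the parts.
Combined value = 14 ⊕ 2 ⊕ 1 ⊕ 14 = 3.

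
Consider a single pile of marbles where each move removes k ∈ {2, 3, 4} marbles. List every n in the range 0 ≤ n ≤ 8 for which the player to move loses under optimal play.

0, 1, 6, 7

Compute g(0), g(1), … for moves {2, 3, 4}:
g(0) = mex{} = 0
g(1) = mex{} = 0
g(2) = mex{0} = 1
g(3) = mex{0} = 1
g(4) = mex{0,1} = 2
g(5) = mex{0,1} = 2
g(6) = mex{1,2} = 0
g(7) = mex{1,2} = 0
g(8) = mex{0,2} = 1
The P-positions (g = 0) in 0..8 are 0, 1, 6, 7.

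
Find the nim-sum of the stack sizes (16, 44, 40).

Compute the nim-sum pairwise:
16 ⊕ 44 = 60
60 ⊕ 40 = 20

20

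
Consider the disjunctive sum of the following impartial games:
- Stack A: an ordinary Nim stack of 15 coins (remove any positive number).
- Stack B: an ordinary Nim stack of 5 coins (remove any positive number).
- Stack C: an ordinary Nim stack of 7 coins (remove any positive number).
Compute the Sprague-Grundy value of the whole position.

Stack A is a plain Nim stack of size 15, so its Grundy value is 15.
Stack B is a plain Nim stack of size 5, so its Grundy value is 5.
Stack C is a plain Nim stack of size 7, so its Grundy value is 7.
By the Sprague-Grundy theorem, the Grundy value of a sum of independent games is the XOR of the component values.
Combined value = 15 ⊕ 5 ⊕ 7 = 13.

13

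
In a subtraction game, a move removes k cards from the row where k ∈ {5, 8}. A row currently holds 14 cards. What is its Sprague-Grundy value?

Grundy values for subtraction set {5, 8}:
k:     0  1  2  3  4  5  6  7  8  9 10 11 12 13 14
g(k):  0  0  0  0  0  1  1  1  1  1  2  2  2  0  0
So g(14) = 0.

0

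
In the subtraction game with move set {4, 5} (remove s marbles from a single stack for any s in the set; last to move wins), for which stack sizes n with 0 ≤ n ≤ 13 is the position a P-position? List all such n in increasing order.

0, 1, 2, 3, 9, 10, 11, 12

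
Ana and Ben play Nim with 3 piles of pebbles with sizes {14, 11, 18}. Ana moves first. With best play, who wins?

Nim-sum: 14 ⊕ 11 ⊕ 18 = 23.
The nim-sum is 23 ≠ 0, so this is an N-position: the player to move can win; Ana has a winning move.

Ana wins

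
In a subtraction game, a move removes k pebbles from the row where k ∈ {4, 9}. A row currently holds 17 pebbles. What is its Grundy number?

1

Build the Grundy sequence with g(k) = mex{g(k−s) : s ∈ {4, 9}, s ≤ k}:
k:     0  1  2  3  4  5  6  7  8  9 10 11 12 13 14 15 16 17
g(k):  0  0  0  0  1  1  1  1  0  2  2  2  1  0  0  0  0  1
So g(17) = 1.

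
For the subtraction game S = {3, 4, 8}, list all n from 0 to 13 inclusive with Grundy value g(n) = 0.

Compute g(0), g(1), … for moves {3, 4, 8}:
k:     0  1  2  3  4  5  6  7  8  9 10 11 12 13
g(k):  0  0  0  1  1  1  2  0  2  3  1  3  0  0
The P-positions (g = 0) in 0..13 are 0, 1, 2, 7, 12, 13.

0, 1, 2, 7, 12, 13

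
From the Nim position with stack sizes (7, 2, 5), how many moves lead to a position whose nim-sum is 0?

Compute the nim-sum pairwise:
7 XOR 2 = 5
5 XOR 5 = 0
The nim-sum is already 0, so every move leaves a nonzero nim-sum — there are no winning moves.

0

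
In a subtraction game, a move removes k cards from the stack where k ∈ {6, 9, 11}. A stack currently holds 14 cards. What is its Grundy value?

2

Compute g(0), g(1), … for moves {6, 9, 11}:
g(0) = mex{} = 0
g(1) = mex{} = 0
g(2) = mex{} = 0
g(3) = mex{} = 0
g(4) = mex{} = 0
g(5) = mex{} = 0
g(6) = mex{0} = 1
g(7) = mex{0} = 1
g(8) = mex{0} = 1
g(9) = mex{0} = 1
g(10) = mex{0} = 1
g(11) = mex{0} = 1
g(12) = mex{0,1} = 2
g(13) = mex{0,1} = 2
g(14) = mex{0,1} = 2
So g(14) = 2.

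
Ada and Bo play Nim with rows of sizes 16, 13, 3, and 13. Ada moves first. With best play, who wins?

Ada wins

Compute the nim-sum pairwise:
16 XOR 13 = 29
29 XOR 3 = 30
30 XOR 13 = 19
The nim-sum is 19 ≠ 0, so this is an N-position: the player to move can win; Ada has a winning move.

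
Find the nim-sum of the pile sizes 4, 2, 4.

Nim-sum: 4 XOR 2 XOR 4 = 2.

2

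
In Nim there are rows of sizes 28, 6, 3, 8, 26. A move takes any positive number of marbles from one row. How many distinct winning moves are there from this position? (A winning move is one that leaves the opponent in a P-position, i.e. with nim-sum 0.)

3

In binary:
  11100  (28)
  00110  (6)
  00011  (3)
  01000  (8)
  11010  (26)
  -----
  01011  (11)
The overall nim-sum is X = 11. A row of size p has a winning move iff p XOR X < p (reduce it to p XOR X).
  28: 28 XOR 11 = 23 < 28 — winning move (to 23).
  6: 6 XOR 11 = 13 ≥ 6 — no move.
  3: 3 XOR 11 = 8 ≥ 3 — no move.
  8: 8 XOR 11 = 3 < 8 — winning move (to 3).
  26: 26 XOR 11 = 17 < 26 — winning move (to 17).
That gives 3 winning moves.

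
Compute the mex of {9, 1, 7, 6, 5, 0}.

The values 0, 1 are all present; 2 is the first non-negative integer missing from the set.

2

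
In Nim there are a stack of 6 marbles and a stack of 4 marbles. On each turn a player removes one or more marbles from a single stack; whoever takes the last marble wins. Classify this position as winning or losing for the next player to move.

Winning position

Nim-sum: 6 XOR 4 = 2.
The nim-sum is 2 ≠ 0, so this is an N-position: the player to move can win.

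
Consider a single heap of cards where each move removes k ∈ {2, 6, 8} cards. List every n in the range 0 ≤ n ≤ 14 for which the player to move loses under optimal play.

Grundy values for subtraction set {2, 6, 8}:
k:     0  1  2  3  4  5  6  7  8  9 10 11 12 13 14
g(k):  0  0  1  1  0  0  1  1  2  2  3  3  2  2  0
The P-positions (g = 0) in 0..14 are 0, 1, 4, 5, 14.

0, 1, 4, 5, 14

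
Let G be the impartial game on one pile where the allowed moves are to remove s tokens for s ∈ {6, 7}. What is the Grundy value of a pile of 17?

0

Compute g(0), g(1), … for moves {6, 7}:
k:     0  1  2  3  4  5  6  7  8  9 10 11 12 13 14 15 16 17
g(k):  0  0  0  0  0  0  1  1  1  1  1  1  2  0  0  0  0  0
So g(17) = 0.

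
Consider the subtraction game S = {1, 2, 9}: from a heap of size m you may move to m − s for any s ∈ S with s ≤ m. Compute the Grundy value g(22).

2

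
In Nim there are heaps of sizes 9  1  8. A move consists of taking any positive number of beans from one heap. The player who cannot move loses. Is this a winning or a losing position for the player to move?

Compute the nim-sum pairwise:
9 XOR 1 = 8
8 XOR 8 = 0
The nim-sum is 0, so this is a P-position: the player to move is in a losing position under optimal play.

Losing position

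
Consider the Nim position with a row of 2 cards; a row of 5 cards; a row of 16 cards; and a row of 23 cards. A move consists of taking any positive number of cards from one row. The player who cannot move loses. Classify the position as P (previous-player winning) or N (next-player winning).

Write each in binary and XOR column by column:
  00010  (2)
  00101  (5)
  10000  (16)
  10111  (23)
  -----
  00000  (0)
The nim-sum is 0, so this is a P-position: the player to move is in a losing position under optimal play.

P-position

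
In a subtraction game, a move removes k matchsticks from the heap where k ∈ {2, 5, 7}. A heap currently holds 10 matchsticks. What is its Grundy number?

0

Build the Grundy sequence with g(k) = mex{g(k−s) : s ∈ {2, 5, 7}, s ≤ k}:
k:     0  1  2  3  4  5  6  7  8  9 10
g(k):  0  0  1  1  0  2  1  3  2  2  0
So g(10) = 0.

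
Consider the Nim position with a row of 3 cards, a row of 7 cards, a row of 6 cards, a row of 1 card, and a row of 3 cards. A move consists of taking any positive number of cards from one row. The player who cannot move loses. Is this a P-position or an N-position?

Compute the nim-sum pairwise:
3 XOR 7 = 4
4 XOR 6 = 2
2 XOR 1 = 3
3 XOR 3 = 0
The nim-sum is 0, so this is a P-position: the player to move is in a losing position under optimal play.

P-position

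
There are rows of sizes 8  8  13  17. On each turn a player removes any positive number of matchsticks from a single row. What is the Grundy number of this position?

28

Write each in binary and XOR column by column:
  01000  (8)
  01000  (8)
  01101  (13)
  10001  (17)
  -----
  11100  (28)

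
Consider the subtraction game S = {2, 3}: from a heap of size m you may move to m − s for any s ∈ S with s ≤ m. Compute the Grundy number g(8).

1

Grundy values for subtraction set {2, 3}:
k:     0  1  2  3  4  5  6  7  8
g(k):  0  0  1  1  2  0  0  1  1
So g(8) = 1.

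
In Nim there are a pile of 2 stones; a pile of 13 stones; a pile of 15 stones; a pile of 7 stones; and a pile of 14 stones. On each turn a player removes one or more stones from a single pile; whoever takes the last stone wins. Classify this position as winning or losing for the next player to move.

Winning position

Compute the nim-sum pairwise:
2 XOR 13 = 15
15 XOR 15 = 0
0 XOR 7 = 7
7 XOR 14 = 9
The nim-sum is 9 ≠ 0, so this is an N-position: the player to move can win.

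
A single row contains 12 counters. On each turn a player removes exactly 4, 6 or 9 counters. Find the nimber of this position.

Build the Grundy sequence with g(k) = mex{g(k−s) : s ∈ {4, 6, 9}, s ≤ k}:
k:     0  1  2  3  4  5  6  7  8  9 10 11 12
g(k):  0  0  0  0  1  1  1  1  2  2  2  2  3
So g(12) = 3.

3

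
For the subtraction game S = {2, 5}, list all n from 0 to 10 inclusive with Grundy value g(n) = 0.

Grundy values for subtraction set {2, 5}:
g(0) = mex{} = 0
g(1) = mex{} = 0
g(2) = mex{0} = 1
g(3) = mex{0} = 1
g(4) = mex{1} = 0
g(5) = mex{0,1} = 2
g(6) = mex{0} = 1
g(7) = mex{1,2} = 0
g(8) = mex{1} = 0
g(9) = mex{0} = 1
g(10) = mex{0,2} = 1
The P-positions (g = 0) in 0..10 are 0, 1, 4, 7, 8.

0, 1, 4, 7, 8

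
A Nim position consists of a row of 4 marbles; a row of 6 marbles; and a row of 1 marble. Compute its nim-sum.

Compute the nim-sum pairwise:
4 XOR 6 = 2
2 XOR 1 = 3

3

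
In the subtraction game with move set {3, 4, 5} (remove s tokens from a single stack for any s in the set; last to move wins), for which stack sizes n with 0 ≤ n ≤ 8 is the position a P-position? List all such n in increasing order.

Build the Grundy sequence with g(k) = mex{g(k−s) : s ∈ {3, 4, 5}, s ≤ k}:
g(0) = mex{} = 0
g(1) = mex{} = 0
g(2) = mex{} = 0
g(3) = mex{0} = 1
g(4) = mex{0} = 1
g(5) = mex{0} = 1
g(6) = mex{0,1} = 2
g(7) = mex{0,1} = 2
g(8) = mex{1} = 0
The P-positions (g = 0) in 0..8 are 0, 1, 2, 8.

0, 1, 2, 8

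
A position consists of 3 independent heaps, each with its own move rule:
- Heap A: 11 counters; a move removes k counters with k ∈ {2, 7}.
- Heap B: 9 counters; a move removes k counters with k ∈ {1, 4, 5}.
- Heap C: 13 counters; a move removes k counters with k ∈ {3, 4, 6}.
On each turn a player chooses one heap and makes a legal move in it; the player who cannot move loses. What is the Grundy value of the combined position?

1

Build the Grundy sequence for heap A with g(k) = mex{g(k−s) : s ∈ {2, 7}, s ≤ k}:
g(0) = mex{} = 0
g(1) = mex{} = 0
g(2) = mex{0} = 1
g(3) = mex{0} = 1
g(4) = mex{1} = 0
g(5) = mex{1} = 0
g(6) = mex{0} = 1
g(7) = mex{0} = 1
g(8) = mex{0,1} = 2
g(9) = mex{1} = 0
g(10) = mex{1,2} = 0
g(11) = mex{0} = 1
So g(11) = 1.
Build the Grundy sequence for heap B with g(k) = mex{g(k−s) : s ∈ {1, 4, 5}, s ≤ k}:
g(0) = mex{} = 0
g(1) = mex{0} = 1
g(2) = mex{1} = 0
g(3) = mex{0} = 1
g(4) = mex{0,1} = 2
g(5) = mex{0,1,2} = 3
g(6) = mex{0,1,3} = 2
g(7) = mex{0,1,2} = 3
g(8) = mex{1,2,3} = 0
g(9) = mex{0,2,3} = 1
So g(9) = 1.
Build the Grundy sequence for heap C with g(k) = mex{g(k−s) : s ∈ {3, 4, 6}, s ≤ k}:
g(0) = mex{} = 0
g(1) = mex{} = 0
g(2) = mex{} = 0
g(3) = mex{0} = 1
g(4) = mex{0} = 1
g(5) = mex{0} = 1
g(6) = mex{0,1} = 2
g(7) = mex{0,1} = 2
g(8) = mex{0,1} = 2
g(9) = mex{1,2} = 0
g(10) = mex{1,2} = 0
g(11) = mex{1,2} = 0
g(12) = mex{0,2} = 1
g(13) = mex{0,2} = 1
So g(13) = 1.
By the Sprague-Grundy theorem, the Grundy value of a sum of independent games is the XOR of the component values.
Combined value = 1 XOR 1 XOR 1 = 1.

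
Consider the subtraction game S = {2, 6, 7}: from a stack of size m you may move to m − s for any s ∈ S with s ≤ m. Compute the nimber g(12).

Compute g(0), g(1), … for moves {2, 6, 7}:
k:     0  1  2  3  4  5  6  7  8  9 10 11 12
g(k):  0  0  1  1  0  0  1  1  2  0  3  1  2
So g(12) = 2.

2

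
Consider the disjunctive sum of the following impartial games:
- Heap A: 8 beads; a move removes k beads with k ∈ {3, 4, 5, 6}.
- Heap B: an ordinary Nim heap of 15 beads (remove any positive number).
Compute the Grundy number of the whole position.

For heap A, compute g(0), g(1), … with moves {3, 4, 5, 6}:
k:     0  1  2  3  4  5  6  7  8
g(k):  0  0  0  1  1  1  2  2  2
So g(8) = 2.
Heap B is a plain Nim heap of size 15, so its Grundy value is 15.
By the Sprague-Grundy theorem, the Grundy value of a sum of independent games is the XOR of the component values.
Combined value = 2 ⊕ 15 = 13.

13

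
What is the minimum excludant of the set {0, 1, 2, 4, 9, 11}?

The values 0, 1, 2 are all present; 3 is the first non-negative integer missing from the set.

3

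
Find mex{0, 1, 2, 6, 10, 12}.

The values 0, 1, 2 are all present; 3 is the first non-negative integer missing from the set.

3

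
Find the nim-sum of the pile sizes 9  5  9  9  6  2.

Nim-sum: 9 ^ 5 ^ 9 ^ 9 ^ 6 ^ 2 = 8.

8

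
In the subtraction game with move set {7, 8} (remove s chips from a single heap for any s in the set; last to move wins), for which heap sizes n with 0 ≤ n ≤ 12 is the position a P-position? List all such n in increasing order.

0, 1, 2, 3, 4, 5, 6

Compute g(0), g(1), … for moves {7, 8}:
k:     0  1  2  3  4  5  6  7  8  9 10 11 12
g(k):  0  0  0  0  0  0  0  1  1  1  1  1  1
The P-positions (g = 0) in 0..12 are 0, 1, 2, 3, 4, 5, 6.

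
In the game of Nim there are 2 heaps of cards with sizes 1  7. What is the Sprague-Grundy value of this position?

6

Compute the nim-sum pairwise:
1 ^ 7 = 6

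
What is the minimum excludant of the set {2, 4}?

0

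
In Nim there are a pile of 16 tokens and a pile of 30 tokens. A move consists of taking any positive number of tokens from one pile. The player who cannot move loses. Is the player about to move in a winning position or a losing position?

Winning position

Compute the nim-sum pairwise:
16 ⊕ 30 = 14
The nim-sum is 14 ≠ 0, so this is an N-position: the player to move can win.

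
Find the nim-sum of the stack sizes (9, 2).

11

Compute the nim-sum pairwise:
9 XOR 2 = 11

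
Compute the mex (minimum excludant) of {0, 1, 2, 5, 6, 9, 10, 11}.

The values 0, 1, 2 are all present; 3 is the first non-negative integer missing from the set.

3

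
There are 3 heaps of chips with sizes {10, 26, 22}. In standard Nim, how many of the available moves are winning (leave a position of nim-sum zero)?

1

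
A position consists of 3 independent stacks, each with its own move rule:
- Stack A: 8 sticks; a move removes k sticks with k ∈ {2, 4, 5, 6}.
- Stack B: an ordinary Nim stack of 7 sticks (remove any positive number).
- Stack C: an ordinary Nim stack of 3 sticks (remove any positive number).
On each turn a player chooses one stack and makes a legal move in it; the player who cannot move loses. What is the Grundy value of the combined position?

Build the Grundy sequence for stack A with g(k) = mex{g(k−s) : s ∈ {2, 4, 5, 6}, s ≤ k}:
k:     0  1  2  3  4  5  6  7  8
g(k):  0  0  1  1  2  2  3  3  0
So g(8) = 0.
Stack B is a plain Nim stack of size 7, so its Grundy value is 7.
Stack C is a plain Nim stack of size 3, so its Grundy value is 3.
The value of a disjunctive sum is the nim-sum of the parts.
Combined value = 0 XOR 7 XOR 3 = 4.

4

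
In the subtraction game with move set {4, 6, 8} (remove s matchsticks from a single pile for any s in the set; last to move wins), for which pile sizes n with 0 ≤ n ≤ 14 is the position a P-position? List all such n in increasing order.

0, 1, 2, 3, 12, 13, 14

Build the Grundy sequence with g(k) = mex{g(k−s) : s ∈ {4, 6, 8}, s ≤ k}:
k:     0  1  2  3  4  5  6  7  8  9 10 11 12 13 14
g(k):  0  0  0  0  1  1  1  1  2  2  2  2  0  0  0
The P-positions (g = 0) in 0..14 are 0, 1, 2, 3, 12, 13, 14.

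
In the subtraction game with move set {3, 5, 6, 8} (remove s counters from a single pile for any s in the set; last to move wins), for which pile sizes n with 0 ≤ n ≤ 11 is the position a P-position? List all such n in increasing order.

0, 1, 2, 11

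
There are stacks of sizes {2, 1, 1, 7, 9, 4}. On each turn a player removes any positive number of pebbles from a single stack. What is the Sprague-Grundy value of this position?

8

Compute the nim-sum pairwise:
2 ^ 1 = 3
3 ^ 1 = 2
2 ^ 7 = 5
5 ^ 9 = 12
12 ^ 4 = 8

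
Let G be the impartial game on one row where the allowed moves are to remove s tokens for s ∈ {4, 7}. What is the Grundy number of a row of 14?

0

Grundy values for subtraction set {4, 7}:
g(0) = mex{} = 0
g(1) = mex{} = 0
g(2) = mex{} = 0
g(3) = mex{} = 0
g(4) = mex{0} = 1
g(5) = mex{0} = 1
g(6) = mex{0} = 1
g(7) = mex{0} = 1
g(8) = mex{0,1} = 2
g(9) = mex{0,1} = 2
g(10) = mex{0,1} = 2
g(11) = mex{1} = 0
g(12) = mex{1,2} = 0
g(13) = mex{1,2} = 0
g(14) = mex{1,2} = 0
So g(14) = 0.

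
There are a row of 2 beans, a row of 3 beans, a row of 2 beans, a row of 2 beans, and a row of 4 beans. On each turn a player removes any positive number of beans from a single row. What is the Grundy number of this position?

Bitwise XOR of the heap sizes:
  010  (2)
  011  (3)
  010  (2)
  010  (2)
  100  (4)
  ---
  101  (5)

5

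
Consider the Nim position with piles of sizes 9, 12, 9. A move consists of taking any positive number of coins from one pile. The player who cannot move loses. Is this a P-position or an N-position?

Compute the nim-sum pairwise:
9 ⊕ 12 = 5
5 ⊕ 9 = 12
The nim-sum is 12 ≠ 0, so this is an N-position: the player to move can win.

N-position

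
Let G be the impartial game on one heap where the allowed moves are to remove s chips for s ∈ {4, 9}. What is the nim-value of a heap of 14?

Compute g(0), g(1), … for moves {4, 9}:
g(0) = mex{} = 0
g(1) = mex{} = 0
g(2) = mex{} = 0
g(3) = mex{} = 0
g(4) = mex{0} = 1
g(5) = mex{0} = 1
g(6) = mex{0} = 1
g(7) = mex{0} = 1
g(8) = mex{1} = 0
g(9) = mex{0,1} = 2
g(10) = mex{0,1} = 2
g(11) = mex{0,1} = 2
g(12) = mex{0} = 1
g(13) = mex{1,2} = 0
g(14) = mex{1,2} = 0
So g(14) = 0.

0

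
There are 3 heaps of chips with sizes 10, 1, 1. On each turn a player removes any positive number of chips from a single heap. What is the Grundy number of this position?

10

Write each in binary and XOR column by column:
  1010  (10)
  0001  (1)
  0001  (1)
  ----
  1010  (10)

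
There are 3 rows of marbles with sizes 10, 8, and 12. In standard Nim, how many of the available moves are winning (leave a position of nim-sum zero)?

Nim-sum: 10 ⊕ 8 ⊕ 12 = 14.
The overall nim-sum is X = 14. A row of size p has a winning move iff p XOR X < p (reduce it to p XOR X).
  10: 10 XOR 14 = 4 < 10 — winning move (to 4).
  8: 8 XOR 14 = 6 < 8 — winning move (to 6).
  12: 12 XOR 14 = 2 < 12 — winning move (to 2).
That gives 3 winning moves.

3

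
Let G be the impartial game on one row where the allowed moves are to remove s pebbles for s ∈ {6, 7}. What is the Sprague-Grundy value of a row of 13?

Build the Grundy sequence with g(k) = mex{g(k−s) : s ∈ {6, 7}, s ≤ k}:
k:     0  1  2  3  4  5  6  7  8  9 10 11 12 13
g(k):  0  0  0  0  0  0  1  1  1  1  1  1  2  0
So g(13) = 0.

0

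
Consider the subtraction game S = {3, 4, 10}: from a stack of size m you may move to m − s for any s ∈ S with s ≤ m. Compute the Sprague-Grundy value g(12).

1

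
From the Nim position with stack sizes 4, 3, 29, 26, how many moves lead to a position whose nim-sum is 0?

Bitwise XOR of the heap sizes:
  00100  (4)
  00011  (3)
  11101  (29)
  11010  (26)
  -----
  00000  (0)
The nim-sum is already 0, so every move leaves a nonzero nim-sum — there are no winning moves.

0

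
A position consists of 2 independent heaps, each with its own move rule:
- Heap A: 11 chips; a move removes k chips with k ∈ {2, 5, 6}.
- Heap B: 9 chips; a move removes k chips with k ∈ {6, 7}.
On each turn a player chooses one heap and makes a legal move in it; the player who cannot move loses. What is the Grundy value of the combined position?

1

For heap A, compute g(0), g(1), … with moves {2, 5, 6}:
g(0) = mex{} = 0
g(1) = mex{} = 0
g(2) = mex{0} = 1
g(3) = mex{0} = 1
g(4) = mex{1} = 0
g(5) = mex{0,1} = 2
g(6) = mex{0} = 1
g(7) = mex{0,1,2} = 3
g(8) = mex{1} = 0
g(9) = mex{0,1,3} = 2
g(10) = mex{0,2} = 1
g(11) = mex{1,2} = 0
So g(11) = 0.
For heap B, compute g(0), g(1), … with moves {6, 7}:
g(0) = mex{} = 0
g(1) = mex{} = 0
g(2) = mex{} = 0
g(3) = mex{} = 0
g(4) = mex{} = 0
g(5) = mex{} = 0
g(6) = mex{0} = 1
g(7) = mex{0} = 1
g(8) = mex{0} = 1
g(9) = mex{0} = 1
So g(9) = 1.
The value of a disjunctive sum is the nim-sum of the parts.
Combined value = 0 ⊕ 1 = 1.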